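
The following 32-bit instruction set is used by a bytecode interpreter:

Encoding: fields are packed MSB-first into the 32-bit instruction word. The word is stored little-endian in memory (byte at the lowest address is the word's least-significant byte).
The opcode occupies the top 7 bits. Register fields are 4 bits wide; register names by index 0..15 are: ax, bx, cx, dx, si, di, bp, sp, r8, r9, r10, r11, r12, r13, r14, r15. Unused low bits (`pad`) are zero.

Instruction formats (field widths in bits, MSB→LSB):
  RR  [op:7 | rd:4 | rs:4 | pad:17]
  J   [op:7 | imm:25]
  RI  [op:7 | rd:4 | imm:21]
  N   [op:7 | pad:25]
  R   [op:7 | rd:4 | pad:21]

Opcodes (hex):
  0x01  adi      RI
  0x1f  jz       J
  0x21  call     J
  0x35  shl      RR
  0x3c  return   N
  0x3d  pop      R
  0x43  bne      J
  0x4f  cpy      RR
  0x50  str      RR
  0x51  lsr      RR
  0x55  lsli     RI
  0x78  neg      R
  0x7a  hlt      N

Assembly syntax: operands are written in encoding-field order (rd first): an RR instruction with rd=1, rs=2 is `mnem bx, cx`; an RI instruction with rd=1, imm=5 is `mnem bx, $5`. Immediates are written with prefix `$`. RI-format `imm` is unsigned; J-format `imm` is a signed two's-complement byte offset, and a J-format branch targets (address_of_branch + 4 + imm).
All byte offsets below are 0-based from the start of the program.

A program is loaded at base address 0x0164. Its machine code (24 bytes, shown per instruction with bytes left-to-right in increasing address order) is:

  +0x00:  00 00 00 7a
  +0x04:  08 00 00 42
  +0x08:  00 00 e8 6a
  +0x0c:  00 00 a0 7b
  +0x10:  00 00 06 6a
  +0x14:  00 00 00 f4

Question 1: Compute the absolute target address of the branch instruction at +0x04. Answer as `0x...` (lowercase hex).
0x0174

+0x04: 08 00 00 42 ⇒ word 0x42000008 (little)
  top 7b → 0x21 → call [J]
  imm: (w>>0)&0x1ffffff=0x8 → $8
  target = base 0x0164 + off 0x04 + 4 + imm 8 = 0x0174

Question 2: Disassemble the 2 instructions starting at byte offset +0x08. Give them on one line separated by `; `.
off 0x08: read 00 00 e8 6a as little → 0x6ae80000
  top 7b → 0x35 → shl [RR]
  rd: (w>>21)&0xf=0x7 → sp
  rs: (w>>17)&0xf=0x4 → si
off 0x0c: read 00 00 a0 7b as little → 0x7ba00000
  top 7b → 0x3d → pop [R]
  rd: (w>>21)&0xf=0xd → r13

shl sp, si; pop r13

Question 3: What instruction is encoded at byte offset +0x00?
pop ax

off 0x00: read 00 00 00 7a as little → 0x7a000000
  top 7b → 0x3d → pop [R]
  rd@[24:21]=0x0 ⇒ ax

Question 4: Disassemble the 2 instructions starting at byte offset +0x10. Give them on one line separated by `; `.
+0x10: 00 00 06 6a ⇒ word 0x6a060000 (little)
  op=0x6a060000>>25=0x35 ⇒ shl (RR)
  rd@[24:21]=0x0 ⇒ ax
  rs@[20:17]=0x3 ⇒ dx
+0x14: 00 00 00 f4 ⇒ word 0xf4000000 (little)
  op=0xf4000000>>25=0x7a ⇒ hlt (N)

shl ax, dx; hlt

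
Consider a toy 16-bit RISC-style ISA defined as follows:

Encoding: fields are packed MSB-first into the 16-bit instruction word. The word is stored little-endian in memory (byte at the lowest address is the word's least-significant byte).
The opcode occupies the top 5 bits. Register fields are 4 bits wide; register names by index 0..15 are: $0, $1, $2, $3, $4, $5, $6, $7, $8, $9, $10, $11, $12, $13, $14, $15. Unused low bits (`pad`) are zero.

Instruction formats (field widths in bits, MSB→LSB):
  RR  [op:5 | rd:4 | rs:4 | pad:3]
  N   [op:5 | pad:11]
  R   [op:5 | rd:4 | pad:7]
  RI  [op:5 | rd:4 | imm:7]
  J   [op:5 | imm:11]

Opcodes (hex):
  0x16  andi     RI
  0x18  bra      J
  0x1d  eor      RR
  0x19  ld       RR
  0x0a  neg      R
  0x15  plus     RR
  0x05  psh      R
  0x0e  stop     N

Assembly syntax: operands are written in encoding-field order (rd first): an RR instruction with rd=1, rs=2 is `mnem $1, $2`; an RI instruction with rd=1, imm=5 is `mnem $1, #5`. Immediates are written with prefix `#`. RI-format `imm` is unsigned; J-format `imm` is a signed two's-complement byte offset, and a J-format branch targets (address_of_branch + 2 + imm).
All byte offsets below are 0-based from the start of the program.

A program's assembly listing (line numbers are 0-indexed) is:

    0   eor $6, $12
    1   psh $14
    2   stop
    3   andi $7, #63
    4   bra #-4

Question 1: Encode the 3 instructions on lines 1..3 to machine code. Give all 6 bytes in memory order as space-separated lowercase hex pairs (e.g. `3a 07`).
00 2f 00 70 bf b3

L1: psh op=0x5:5|rd=14:4|pad=0:7 ⇒ 0x2f00 ⇒ little 00 2f
L2: stop op=0xe:5|pad=0:11 ⇒ 0x7000 ⇒ little 00 70
L3: andi op=0x16:5|rd=7:4|imm=63:7 ⇒ 0xb3bf ⇒ little bf b3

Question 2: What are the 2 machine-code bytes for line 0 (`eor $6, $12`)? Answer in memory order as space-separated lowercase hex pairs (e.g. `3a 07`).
line 0 (eor): pack op=0x1d:5|rd=6:4|rs=12:4|pad=0:3 = 0xeb60; little→ 60 eb

60 eb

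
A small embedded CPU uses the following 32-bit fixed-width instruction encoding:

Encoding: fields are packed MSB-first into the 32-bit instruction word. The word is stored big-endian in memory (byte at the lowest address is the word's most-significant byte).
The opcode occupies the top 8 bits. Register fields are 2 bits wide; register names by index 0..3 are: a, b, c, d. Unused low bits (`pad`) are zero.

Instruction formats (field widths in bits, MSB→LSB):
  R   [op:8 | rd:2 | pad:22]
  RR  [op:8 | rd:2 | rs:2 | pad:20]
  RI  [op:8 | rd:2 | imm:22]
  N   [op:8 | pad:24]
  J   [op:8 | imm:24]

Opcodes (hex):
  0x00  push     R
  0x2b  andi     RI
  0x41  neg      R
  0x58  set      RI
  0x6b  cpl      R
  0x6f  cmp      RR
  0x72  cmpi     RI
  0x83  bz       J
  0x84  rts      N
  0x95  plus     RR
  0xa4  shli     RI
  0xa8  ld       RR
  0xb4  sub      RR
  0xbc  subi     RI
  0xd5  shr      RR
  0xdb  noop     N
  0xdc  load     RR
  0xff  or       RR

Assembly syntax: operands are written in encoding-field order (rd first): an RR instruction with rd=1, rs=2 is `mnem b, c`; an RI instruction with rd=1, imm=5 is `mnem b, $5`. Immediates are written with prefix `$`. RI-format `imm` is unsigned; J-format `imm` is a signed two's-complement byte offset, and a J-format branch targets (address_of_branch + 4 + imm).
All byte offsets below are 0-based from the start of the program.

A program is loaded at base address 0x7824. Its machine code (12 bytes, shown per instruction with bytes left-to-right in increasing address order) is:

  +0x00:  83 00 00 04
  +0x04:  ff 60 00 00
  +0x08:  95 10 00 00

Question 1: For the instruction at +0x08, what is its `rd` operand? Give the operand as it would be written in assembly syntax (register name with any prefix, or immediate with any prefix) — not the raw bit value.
@+08  big-endian(95 10 00 00) = 0x95100000
  op=0x95100000>>24=0x95 ⇒ plus (RR)
  rd@[23:22]=0x0 ⇒ a
  rs@[21:20]=0x1 ⇒ b

a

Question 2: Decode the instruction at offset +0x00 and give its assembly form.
bz $4

@+00  big-endian(83 00 00 04) = 0x83000004
  top 8b → 0x83 → bz [J]
  imm: (w>>0)&0xffffff=0x4 → $4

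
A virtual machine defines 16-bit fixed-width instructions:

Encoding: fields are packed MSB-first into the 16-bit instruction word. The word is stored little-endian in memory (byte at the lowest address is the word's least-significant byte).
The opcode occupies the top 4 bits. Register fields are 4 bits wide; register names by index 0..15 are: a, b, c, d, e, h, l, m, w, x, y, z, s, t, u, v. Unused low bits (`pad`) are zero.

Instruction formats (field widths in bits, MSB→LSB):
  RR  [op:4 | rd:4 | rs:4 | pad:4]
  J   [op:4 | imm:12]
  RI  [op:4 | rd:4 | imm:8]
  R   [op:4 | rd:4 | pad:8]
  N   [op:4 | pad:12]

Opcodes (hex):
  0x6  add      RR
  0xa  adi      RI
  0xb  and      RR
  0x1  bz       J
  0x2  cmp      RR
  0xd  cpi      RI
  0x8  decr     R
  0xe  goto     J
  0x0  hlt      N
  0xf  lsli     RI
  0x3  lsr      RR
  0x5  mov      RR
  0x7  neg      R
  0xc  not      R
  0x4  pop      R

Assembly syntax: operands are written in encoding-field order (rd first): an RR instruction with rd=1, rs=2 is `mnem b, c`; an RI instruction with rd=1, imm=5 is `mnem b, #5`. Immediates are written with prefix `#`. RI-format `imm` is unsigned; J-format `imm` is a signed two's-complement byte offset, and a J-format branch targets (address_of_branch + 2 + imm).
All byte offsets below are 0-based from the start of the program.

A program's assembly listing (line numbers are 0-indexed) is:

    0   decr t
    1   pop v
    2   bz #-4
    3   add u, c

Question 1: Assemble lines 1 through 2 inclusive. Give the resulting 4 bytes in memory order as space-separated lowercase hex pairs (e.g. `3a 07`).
00 4f fc 1f

line 1 (pop): pack op=0x4:4|rd=15:4|pad=0:8 = 0x4f00; little→ 00 4f
line 2 (bz): pack op=0x1:4|imm=-4:12 = 0x1ffc; little→ fc 1f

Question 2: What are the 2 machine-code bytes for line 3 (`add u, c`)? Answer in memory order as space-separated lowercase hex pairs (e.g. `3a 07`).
20 6e

line 3 (add): pack op=0x6:4|rd=14:4|rs=2:4|pad=0:4 = 0x6e20; little→ 20 6e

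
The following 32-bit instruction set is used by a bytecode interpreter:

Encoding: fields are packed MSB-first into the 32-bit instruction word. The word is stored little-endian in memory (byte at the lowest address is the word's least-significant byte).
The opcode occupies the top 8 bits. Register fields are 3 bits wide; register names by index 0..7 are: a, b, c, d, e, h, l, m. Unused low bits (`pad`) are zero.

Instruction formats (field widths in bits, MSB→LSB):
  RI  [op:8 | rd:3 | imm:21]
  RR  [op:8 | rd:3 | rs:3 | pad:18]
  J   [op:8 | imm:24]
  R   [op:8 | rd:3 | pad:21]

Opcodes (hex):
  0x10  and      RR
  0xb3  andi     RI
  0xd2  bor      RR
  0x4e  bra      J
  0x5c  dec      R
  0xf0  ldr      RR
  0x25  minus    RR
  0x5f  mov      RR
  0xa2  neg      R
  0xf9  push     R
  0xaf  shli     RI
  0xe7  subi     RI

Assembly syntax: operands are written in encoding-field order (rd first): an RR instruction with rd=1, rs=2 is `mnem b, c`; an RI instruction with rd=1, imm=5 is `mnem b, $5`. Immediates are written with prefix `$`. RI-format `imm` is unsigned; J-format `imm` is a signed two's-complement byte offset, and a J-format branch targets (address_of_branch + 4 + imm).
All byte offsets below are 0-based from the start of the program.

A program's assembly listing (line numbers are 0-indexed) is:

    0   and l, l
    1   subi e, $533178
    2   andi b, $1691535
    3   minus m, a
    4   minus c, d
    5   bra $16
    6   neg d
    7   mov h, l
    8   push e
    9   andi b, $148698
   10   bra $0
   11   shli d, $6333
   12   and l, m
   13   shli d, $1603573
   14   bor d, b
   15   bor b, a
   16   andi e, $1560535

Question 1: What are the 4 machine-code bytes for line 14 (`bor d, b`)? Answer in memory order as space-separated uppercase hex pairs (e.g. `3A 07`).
line 14 (bor): pack op=0xd2:8|rd=3:3|rs=1:3|pad=0:18 = 0xd2640000; little→ 00 00 64 d2

00 00 64 D2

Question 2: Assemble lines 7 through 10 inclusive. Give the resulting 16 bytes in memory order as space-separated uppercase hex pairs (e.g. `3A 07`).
00 00 B8 5F 00 00 80 F9 DA 44 22 B3 00 00 00 4E

L7: mov op=0x5f:8|rd=5:3|rs=6:3|pad=0:18 ⇒ 0x5fb80000 ⇒ little 00 00 b8 5f
L8: push op=0xf9:8|rd=4:3|pad=0:21 ⇒ 0xf9800000 ⇒ little 00 00 80 f9
L9: andi op=0xb3:8|rd=1:3|imm=148698:21 ⇒ 0xb32244da ⇒ little da 44 22 b3
L10: bra op=0x4e:8|imm=0:24 ⇒ 0x4e000000 ⇒ little 00 00 00 4e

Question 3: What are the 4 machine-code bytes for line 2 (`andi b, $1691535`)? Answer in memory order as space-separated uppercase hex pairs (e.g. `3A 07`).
2. andi fields op=0xb3:8|rd=1:3|imm=1691535:21 → word b339cf8fh → 8f cf 39 b3

8F CF 39 B3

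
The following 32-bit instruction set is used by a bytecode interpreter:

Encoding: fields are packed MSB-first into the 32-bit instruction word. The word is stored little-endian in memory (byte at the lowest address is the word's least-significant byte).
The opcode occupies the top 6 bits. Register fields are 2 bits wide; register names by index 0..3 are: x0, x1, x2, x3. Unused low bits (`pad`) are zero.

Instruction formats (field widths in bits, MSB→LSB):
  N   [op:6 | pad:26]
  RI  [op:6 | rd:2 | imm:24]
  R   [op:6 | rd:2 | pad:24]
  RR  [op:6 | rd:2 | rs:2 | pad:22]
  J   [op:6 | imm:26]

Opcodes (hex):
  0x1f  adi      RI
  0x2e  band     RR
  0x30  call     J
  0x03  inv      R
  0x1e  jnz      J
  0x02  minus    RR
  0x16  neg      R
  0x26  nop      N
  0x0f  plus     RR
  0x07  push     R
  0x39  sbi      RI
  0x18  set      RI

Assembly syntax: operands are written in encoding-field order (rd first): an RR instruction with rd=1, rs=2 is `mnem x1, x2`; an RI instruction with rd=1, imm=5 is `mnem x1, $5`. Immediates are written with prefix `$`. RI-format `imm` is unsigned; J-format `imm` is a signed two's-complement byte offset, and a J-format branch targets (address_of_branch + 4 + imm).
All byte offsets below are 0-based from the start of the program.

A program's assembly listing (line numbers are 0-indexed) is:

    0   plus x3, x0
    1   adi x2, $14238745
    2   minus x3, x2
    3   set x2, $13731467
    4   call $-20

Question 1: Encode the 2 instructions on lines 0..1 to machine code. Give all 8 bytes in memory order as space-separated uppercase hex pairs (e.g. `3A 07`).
L0: plus op=0xf:6|rd=3:2|rs=0:2|pad=0:22 ⇒ 0x3f000000 ⇒ little 00 00 00 3f
L1: adi op=0x1f:6|rd=2:2|imm=14238745:24 ⇒ 0x7ed94419 ⇒ little 19 44 d9 7e

00 00 00 3F 19 44 D9 7E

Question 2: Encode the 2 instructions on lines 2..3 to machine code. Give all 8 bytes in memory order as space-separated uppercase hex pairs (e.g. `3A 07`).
00 00 80 0B 8B 86 D1 62

line 2 (minus): pack op=0x2:6|rd=3:2|rs=2:2|pad=0:22 = 0x0b800000; little→ 00 00 80 0b
line 3 (set): pack op=0x18:6|rd=2:2|imm=13731467:24 = 0x62d1868b; little→ 8b 86 d1 62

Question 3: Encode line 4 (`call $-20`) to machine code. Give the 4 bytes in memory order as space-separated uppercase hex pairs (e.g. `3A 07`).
line 4 (call): pack op=0x30:6|imm=-20:26 = 0xc3ffffec; little→ ec ff ff c3

EC FF FF C3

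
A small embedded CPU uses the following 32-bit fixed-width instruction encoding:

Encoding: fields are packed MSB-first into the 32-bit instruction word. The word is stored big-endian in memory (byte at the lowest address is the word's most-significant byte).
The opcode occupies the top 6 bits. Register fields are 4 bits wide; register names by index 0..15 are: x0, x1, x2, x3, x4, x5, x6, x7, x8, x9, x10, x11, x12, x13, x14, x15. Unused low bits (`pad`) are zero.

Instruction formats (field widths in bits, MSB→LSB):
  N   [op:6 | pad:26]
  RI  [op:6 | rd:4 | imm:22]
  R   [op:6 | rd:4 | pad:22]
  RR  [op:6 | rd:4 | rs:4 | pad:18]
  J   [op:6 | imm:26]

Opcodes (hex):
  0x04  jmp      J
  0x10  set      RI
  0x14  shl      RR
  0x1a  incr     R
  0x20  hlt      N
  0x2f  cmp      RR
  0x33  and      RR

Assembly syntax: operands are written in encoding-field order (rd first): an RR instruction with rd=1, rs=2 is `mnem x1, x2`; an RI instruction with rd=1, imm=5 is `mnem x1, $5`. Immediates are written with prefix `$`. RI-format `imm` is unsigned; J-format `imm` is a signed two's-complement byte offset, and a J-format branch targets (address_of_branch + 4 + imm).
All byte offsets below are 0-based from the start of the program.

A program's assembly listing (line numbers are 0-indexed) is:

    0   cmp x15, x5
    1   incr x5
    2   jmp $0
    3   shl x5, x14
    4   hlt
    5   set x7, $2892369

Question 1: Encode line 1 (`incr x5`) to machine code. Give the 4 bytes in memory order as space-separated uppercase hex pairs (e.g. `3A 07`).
1. incr fields op=0x1a:6|rd=5:4|pad=0:22 → word 69400000h → 69 40 00 00

69 40 00 00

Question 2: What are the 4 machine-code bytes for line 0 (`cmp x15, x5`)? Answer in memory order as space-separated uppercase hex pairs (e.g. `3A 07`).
BF D4 00 00

0. cmp fields op=0x2f:6|rd=15:4|rs=5:4|pad=0:18 → word bfd40000h → bf d4 00 00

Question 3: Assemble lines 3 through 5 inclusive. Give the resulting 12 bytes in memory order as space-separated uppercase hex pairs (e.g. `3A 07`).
51 78 00 00 80 00 00 00 41 EC 22 51

L3: shl op=0x14:6|rd=5:4|rs=14:4|pad=0:18 ⇒ 0x51780000 ⇒ big 51 78 00 00
L4: hlt op=0x20:6|pad=0:26 ⇒ 0x80000000 ⇒ big 80 00 00 00
L5: set op=0x10:6|rd=7:4|imm=2892369:22 ⇒ 0x41ec2251 ⇒ big 41 ec 22 51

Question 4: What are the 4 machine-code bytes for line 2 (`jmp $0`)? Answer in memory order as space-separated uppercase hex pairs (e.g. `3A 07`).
10 00 00 00

L2: jmp op=0x4:6|imm=0:26 ⇒ 0x10000000 ⇒ big 10 00 00 00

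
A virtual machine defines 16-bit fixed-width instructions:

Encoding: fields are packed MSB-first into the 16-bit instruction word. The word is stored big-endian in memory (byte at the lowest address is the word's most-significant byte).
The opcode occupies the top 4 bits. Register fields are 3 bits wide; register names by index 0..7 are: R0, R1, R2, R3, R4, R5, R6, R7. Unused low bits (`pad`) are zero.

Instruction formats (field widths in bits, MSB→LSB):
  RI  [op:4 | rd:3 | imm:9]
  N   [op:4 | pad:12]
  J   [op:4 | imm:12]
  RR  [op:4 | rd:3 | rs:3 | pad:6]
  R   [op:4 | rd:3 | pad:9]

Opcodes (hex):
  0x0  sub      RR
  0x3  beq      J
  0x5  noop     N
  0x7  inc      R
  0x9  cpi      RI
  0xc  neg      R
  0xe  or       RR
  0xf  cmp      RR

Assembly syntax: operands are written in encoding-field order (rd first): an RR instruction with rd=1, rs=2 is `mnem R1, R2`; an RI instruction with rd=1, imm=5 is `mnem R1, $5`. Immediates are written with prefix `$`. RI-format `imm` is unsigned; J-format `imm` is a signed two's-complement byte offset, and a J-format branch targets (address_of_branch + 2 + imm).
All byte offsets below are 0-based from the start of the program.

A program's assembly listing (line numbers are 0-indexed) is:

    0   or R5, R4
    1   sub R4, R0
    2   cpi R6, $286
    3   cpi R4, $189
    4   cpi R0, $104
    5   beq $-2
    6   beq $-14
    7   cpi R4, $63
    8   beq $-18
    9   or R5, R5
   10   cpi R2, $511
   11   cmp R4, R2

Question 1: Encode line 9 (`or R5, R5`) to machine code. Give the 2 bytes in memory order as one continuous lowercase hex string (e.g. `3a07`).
line 9 (or): pack op=0xe:4|rd=5:3|rs=5:3|pad=0:6 = 0xeb40; big→ eb 40

eb40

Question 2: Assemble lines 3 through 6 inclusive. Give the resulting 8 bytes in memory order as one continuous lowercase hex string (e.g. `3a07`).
line 3 (cpi): pack op=0x9:4|rd=4:3|imm=189:9 = 0x98bd; big→ 98 bd
line 4 (cpi): pack op=0x9:4|rd=0:3|imm=104:9 = 0x9068; big→ 90 68
line 5 (beq): pack op=0x3:4|imm=-2:12 = 0x3ffe; big→ 3f fe
line 6 (beq): pack op=0x3:4|imm=-14:12 = 0x3ff2; big→ 3f f2

98bd90683ffe3ff2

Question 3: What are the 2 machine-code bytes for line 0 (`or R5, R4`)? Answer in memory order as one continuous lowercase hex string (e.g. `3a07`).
line 0 (or): pack op=0xe:4|rd=5:3|rs=4:3|pad=0:6 = 0xeb00; big→ eb 00

eb00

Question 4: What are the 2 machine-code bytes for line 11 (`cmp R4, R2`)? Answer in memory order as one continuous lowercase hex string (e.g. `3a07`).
11. cmp fields op=0xf:4|rd=4:3|rs=2:3|pad=0:6 → word f880h → f8 80

f880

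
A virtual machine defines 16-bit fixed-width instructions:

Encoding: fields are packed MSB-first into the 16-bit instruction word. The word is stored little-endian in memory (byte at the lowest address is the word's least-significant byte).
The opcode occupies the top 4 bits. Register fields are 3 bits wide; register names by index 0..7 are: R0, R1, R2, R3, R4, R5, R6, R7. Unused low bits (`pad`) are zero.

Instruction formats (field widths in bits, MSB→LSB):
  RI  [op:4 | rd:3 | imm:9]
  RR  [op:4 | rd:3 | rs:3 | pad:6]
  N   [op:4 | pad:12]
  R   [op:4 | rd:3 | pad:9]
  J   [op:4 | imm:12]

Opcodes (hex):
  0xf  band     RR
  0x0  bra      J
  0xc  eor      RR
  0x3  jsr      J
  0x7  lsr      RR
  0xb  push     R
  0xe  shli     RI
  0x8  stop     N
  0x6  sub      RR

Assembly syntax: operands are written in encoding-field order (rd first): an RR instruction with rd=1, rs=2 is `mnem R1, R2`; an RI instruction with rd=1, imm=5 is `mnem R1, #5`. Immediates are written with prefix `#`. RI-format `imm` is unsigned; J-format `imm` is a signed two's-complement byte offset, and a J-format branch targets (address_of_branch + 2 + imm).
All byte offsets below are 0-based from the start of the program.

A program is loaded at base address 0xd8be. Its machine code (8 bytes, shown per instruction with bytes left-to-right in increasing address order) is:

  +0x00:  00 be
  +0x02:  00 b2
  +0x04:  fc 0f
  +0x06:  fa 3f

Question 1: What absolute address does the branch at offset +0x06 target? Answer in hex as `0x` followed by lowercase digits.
+0x06: fa 3f ⇒ word 0x3ffa (little)
  op=0x3ffa>>12=0x3 ⇒ jsr (J)
  imm: (w>>0)&0xfff=0xffa (s12→-6) → #-6
  target = base 0xd8be + off 0x06 + 2 + imm -6 = 0xd8c0

0xd8c0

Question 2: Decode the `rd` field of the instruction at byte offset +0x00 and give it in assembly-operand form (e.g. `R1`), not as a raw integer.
R7

@+00  little-endian(00 be) = 0xbe00
  op=0xbe00>>12=0xb ⇒ push (R)
  [11:9] rd=7 = R7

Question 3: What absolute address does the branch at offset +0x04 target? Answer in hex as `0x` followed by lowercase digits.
0xd8c0

+0x04: fc 0f ⇒ word 0x0ffc (little)
  top 4b → 0x0 → bra [J]
  imm: (w>>0)&0xfff=0xffc (s12→-4) → #-4
  target = base 0xd8be + off 0x04 + 2 + imm -4 = 0xd8c0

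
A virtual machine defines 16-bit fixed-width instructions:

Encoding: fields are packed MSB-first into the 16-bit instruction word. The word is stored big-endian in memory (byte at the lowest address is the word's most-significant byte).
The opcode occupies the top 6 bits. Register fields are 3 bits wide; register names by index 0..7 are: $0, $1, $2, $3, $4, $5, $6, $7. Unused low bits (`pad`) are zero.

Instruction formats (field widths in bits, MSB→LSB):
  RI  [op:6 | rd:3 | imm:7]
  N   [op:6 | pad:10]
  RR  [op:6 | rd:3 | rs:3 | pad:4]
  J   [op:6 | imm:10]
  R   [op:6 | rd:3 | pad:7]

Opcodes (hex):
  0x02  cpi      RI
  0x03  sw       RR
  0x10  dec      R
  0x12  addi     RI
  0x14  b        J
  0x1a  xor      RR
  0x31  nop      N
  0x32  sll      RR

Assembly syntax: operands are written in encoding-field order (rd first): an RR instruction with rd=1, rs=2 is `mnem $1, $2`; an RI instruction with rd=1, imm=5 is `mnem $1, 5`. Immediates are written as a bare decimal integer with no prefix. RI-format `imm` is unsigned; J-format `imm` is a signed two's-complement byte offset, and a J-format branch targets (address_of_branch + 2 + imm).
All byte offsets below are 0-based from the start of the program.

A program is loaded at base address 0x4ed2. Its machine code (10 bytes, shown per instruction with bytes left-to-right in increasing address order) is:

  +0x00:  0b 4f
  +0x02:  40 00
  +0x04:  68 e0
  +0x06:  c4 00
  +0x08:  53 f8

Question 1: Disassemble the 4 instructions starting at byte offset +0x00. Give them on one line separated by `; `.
cpi $6, 79; dec $0; xor $1, $6; nop

[00] 0b 4f → 0x0b4f
  opcode bits[15:10]=0x2: cpi/RI
  [9:7] rd=6 = $6
  [6:0] imm=79 = 79
[02] 40 00 → 0x4000
  opcode bits[15:10]=0x10: dec/R
  [9:7] rd=0 = $0
[04] 68 e0 → 0x68e0
  opcode bits[15:10]=0x1a: xor/RR
  [9:7] rd=1 = $1
  [6:4] rs=6 = $6
[06] c4 00 → 0xc400
  opcode bits[15:10]=0x31: nop/N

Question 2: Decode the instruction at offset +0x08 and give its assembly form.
+0x08: 53 f8 ⇒ word 0x53f8 (big)
  opcode bits[15:10]=0x14: b/J
  imm: (w>>0)&0x3ff=0x3f8 (s10→-8) → -8

b -8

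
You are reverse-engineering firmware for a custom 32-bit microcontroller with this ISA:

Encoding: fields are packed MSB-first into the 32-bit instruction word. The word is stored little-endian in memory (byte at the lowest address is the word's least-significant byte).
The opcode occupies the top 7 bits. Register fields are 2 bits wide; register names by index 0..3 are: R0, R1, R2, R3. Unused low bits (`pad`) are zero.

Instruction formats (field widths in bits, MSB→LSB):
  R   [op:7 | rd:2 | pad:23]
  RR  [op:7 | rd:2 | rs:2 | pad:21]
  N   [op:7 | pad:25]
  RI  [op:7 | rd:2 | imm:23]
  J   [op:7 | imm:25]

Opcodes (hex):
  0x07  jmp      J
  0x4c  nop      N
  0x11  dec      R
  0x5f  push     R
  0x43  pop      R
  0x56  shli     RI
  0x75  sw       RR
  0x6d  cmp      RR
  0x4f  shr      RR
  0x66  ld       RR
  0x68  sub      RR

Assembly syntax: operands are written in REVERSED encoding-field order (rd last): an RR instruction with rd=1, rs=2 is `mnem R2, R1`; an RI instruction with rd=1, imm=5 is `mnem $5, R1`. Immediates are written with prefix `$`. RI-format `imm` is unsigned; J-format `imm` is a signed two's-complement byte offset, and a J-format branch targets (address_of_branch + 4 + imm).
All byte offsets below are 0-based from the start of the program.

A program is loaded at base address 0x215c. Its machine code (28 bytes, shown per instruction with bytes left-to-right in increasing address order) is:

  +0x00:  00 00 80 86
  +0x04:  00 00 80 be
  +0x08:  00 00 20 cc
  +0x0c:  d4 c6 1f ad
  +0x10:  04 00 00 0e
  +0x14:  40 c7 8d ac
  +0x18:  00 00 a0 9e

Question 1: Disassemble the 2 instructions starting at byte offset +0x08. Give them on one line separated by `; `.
off 0x08: read 00 00 20 cc as little → 0xcc200000
  op=0xcc200000>>25=0x66 ⇒ ld (RR)
  [24:23] rd=0 = R0
  [22:21] rs=1 = R1
off 0x0c: read d4 c6 1f ad as little → 0xad1fc6d4
  op=0xad1fc6d4>>25=0x56 ⇒ shli (RI)
  [24:23] rd=2 = R2
  [22:0] imm=2082516 = $2082516

ld R1, R0; shli $2082516, R2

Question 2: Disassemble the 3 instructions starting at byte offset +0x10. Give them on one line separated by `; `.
[10] 04 00 00 0e → 0x0e000004
  opcode bits[31:25]=0x7: jmp/J
  [24:0] imm=4 = $4
[14] 40 c7 8d ac → 0xac8dc740
  opcode bits[31:25]=0x56: shli/RI
  [24:23] rd=1 = R1
  [22:0] imm=902976 = $902976
[18] 00 00 a0 9e → 0x9ea00000
  opcode bits[31:25]=0x4f: shr/RR
  [24:23] rd=1 = R1
  [22:21] rs=1 = R1

jmp $4; shli $902976, R1; shr R1, R1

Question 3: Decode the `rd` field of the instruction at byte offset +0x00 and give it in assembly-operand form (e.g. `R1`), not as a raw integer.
R1

[00] 00 00 80 86 → 0x86800000
  top 7b → 0x43 → pop [R]
  rd@[24:23]=0x1 ⇒ R1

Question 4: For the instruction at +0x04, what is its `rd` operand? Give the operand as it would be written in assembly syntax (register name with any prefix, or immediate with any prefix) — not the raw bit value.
@+04  little-endian(00 00 80 be) = 0xbe800000
  opcode bits[31:25]=0x5f: push/R
  rd: (w>>23)&0x3=0x1 → R1

R1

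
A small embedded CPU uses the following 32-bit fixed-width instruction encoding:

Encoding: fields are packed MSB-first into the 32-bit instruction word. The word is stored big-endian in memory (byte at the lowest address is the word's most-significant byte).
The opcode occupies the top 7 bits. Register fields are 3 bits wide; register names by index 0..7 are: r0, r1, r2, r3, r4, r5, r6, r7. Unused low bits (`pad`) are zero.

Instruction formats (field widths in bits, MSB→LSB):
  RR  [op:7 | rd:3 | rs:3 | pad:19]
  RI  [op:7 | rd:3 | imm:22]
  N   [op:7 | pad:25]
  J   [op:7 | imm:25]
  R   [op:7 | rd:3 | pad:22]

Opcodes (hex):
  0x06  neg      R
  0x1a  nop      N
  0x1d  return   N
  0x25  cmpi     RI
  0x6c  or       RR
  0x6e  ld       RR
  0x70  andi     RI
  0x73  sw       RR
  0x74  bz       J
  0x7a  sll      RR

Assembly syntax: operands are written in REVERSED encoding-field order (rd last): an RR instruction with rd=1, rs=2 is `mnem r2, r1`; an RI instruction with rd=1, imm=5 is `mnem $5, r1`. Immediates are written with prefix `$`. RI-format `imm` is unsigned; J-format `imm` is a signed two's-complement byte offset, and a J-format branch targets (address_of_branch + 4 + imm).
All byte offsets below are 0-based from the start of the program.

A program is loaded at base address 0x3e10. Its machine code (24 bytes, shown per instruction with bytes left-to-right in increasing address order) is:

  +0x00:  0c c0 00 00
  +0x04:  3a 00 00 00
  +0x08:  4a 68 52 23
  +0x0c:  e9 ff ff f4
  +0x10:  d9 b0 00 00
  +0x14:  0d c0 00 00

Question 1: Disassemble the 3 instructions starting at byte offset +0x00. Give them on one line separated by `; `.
@+00  big-endian(0c c0 00 00) = 0x0cc00000
  opcode bits[31:25]=0x6: neg/R
  rd: (w>>22)&0x7=0x3 → r3
@+04  big-endian(3a 00 00 00) = 0x3a000000
  opcode bits[31:25]=0x1d: return/N
@+08  big-endian(4a 68 52 23) = 0x4a685223
  opcode bits[31:25]=0x25: cmpi/RI
  rd: (w>>22)&0x7=0x1 → r1
  imm: (w>>0)&0x3fffff=0x285223 → $2642467

neg r3; return; cmpi $2642467, r1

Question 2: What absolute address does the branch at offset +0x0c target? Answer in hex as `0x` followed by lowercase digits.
0x3e14

@+0c  big-endian(e9 ff ff f4) = 0xe9fffff4
  top 7b → 0x74 → bz [J]
  [24:0] imm=33554420 (s25→-12) = $-12
  target = base 0x3e10 + off 0x0c + 4 + imm -12 = 0x3e14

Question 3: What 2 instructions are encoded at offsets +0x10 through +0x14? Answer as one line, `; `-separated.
or r6, r6; neg r7

off 0x10: read d9 b0 00 00 as big → 0xd9b00000
  op=0xd9b00000>>25=0x6c ⇒ or (RR)
  rd@[24:22]=0x6 ⇒ r6
  rs@[21:19]=0x6 ⇒ r6
off 0x14: read 0d c0 00 00 as big → 0x0dc00000
  op=0x0dc00000>>25=0x6 ⇒ neg (R)
  rd@[24:22]=0x7 ⇒ r7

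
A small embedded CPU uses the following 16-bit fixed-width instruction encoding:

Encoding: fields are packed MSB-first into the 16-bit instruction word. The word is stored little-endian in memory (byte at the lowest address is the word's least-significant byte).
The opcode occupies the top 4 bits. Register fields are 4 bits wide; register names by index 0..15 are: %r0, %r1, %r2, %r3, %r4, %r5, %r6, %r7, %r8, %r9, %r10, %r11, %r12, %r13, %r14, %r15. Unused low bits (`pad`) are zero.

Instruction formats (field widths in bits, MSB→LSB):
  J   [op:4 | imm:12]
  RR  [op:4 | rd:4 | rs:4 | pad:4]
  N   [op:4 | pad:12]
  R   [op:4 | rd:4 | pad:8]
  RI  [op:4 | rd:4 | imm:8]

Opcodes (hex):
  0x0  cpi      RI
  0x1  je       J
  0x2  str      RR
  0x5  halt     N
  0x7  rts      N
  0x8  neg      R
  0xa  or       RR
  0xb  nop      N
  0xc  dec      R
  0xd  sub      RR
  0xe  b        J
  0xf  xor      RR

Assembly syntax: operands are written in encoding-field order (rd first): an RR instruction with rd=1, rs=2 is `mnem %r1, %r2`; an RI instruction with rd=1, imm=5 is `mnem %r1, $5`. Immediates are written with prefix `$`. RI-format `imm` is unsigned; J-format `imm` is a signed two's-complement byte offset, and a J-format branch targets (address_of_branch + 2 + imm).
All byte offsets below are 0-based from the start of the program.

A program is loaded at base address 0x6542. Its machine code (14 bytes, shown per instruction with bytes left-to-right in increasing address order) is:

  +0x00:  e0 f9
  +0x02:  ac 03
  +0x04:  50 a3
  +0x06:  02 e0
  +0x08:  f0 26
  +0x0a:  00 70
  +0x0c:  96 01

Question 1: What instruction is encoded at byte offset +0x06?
b $2

[06] 02 e0 → 0xe002
  opcode bits[15:12]=0xe: b/J
  imm: (w>>0)&0xfff=0x2 → $2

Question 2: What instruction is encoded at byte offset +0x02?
[02] ac 03 → 0x03ac
  op=0x03ac>>12=0x0 ⇒ cpi (RI)
  rd@[11:8]=0x3 ⇒ %r3
  imm@[7:0]=0xac ⇒ $172

cpi %r3, $172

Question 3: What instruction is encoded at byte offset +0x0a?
+0x0a: 00 70 ⇒ word 0x7000 (little)
  top 4b → 0x7 → rts [N]

rts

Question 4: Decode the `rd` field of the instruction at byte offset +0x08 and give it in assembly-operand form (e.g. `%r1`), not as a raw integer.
@+08  little-endian(f0 26) = 0x26f0
  opcode bits[15:12]=0x2: str/RR
  [11:8] rd=6 = %r6
  [7:4] rs=15 = %r15

%r6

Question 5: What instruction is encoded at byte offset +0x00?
@+00  little-endian(e0 f9) = 0xf9e0
  opcode bits[15:12]=0xf: xor/RR
  rd@[11:8]=0x9 ⇒ %r9
  rs@[7:4]=0xe ⇒ %r14

xor %r9, %r14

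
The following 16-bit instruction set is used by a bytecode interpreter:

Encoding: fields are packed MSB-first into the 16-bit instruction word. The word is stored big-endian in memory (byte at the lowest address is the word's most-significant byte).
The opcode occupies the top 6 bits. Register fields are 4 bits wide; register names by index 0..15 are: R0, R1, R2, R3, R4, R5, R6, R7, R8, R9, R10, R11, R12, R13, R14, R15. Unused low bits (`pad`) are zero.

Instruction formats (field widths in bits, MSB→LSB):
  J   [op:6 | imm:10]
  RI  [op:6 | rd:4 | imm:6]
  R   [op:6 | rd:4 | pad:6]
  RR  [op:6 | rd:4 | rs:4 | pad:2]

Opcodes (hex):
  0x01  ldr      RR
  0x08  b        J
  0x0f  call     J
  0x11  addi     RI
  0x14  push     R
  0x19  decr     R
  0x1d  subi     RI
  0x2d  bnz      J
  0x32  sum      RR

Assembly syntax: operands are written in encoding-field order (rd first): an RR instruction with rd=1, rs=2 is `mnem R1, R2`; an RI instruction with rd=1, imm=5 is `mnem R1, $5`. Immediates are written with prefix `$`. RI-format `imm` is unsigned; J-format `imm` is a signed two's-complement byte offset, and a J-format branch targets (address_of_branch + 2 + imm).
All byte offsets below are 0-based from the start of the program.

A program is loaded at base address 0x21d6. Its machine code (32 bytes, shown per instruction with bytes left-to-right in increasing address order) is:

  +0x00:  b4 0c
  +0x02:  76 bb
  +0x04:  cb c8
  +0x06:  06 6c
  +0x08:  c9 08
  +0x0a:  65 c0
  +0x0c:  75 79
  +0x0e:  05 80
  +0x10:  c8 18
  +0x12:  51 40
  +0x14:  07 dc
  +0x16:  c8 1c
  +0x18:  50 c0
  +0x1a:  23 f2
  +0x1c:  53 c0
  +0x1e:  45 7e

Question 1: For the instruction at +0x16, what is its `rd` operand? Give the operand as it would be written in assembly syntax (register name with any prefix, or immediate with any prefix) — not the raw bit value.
R0

@+16  big-endian(c8 1c) = 0xc81c
  opcode bits[15:10]=0x32: sum/RR
  rd@[9:6]=0x0 ⇒ R0
  rs@[5:2]=0x7 ⇒ R7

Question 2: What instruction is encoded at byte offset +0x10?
sum R0, R6

+0x10: c8 18 ⇒ word 0xc818 (big)
  op=0xc818>>10=0x32 ⇒ sum (RR)
  rd: (w>>6)&0xf=0x0 → R0
  rs: (w>>2)&0xf=0x6 → R6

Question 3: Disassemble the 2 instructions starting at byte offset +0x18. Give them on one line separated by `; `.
push R3; b $-14

off 0x18: read 50 c0 as big → 0x50c0
  top 6b → 0x14 → push [R]
  rd: (w>>6)&0xf=0x3 → R3
off 0x1a: read 23 f2 as big → 0x23f2
  top 6b → 0x8 → b [J]
  imm: (w>>0)&0x3ff=0x3f2 (s10→-14) → $-14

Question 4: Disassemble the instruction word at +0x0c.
subi R5, $57

off 0x0c: read 75 79 as big → 0x7579
  top 6b → 0x1d → subi [RI]
  rd@[9:6]=0x5 ⇒ R5
  imm@[5:0]=0x39 ⇒ $57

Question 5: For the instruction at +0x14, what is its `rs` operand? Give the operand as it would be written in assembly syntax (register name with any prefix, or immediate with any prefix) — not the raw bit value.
@+14  big-endian(07 dc) = 0x07dc
  opcode bits[15:10]=0x1: ldr/RR
  [9:6] rd=15 = R15
  [5:2] rs=7 = R7

R7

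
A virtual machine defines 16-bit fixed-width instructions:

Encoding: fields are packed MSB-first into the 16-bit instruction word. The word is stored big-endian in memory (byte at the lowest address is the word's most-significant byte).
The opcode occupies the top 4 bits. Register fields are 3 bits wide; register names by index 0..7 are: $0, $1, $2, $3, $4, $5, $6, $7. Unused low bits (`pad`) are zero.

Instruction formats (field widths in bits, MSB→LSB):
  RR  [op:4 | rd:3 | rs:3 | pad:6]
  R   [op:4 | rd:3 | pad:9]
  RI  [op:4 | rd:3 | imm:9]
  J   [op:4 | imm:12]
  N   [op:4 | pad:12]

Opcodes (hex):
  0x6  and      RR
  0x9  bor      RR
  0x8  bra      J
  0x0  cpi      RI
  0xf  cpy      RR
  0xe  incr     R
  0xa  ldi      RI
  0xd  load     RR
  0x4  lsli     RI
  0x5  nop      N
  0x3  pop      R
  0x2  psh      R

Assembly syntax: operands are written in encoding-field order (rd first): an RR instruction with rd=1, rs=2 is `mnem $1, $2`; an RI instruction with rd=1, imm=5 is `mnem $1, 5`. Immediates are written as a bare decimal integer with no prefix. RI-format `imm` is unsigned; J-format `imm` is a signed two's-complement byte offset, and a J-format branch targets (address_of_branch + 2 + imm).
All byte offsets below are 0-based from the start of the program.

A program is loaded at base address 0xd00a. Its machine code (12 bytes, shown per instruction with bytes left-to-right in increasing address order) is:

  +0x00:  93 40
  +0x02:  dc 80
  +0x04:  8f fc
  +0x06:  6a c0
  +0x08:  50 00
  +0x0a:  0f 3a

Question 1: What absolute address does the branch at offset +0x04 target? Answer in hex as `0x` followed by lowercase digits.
0xd00c

@+04  big-endian(8f fc) = 0x8ffc
  op=0x8ffc>>12=0x8 ⇒ bra (J)
  [11:0] imm=4092 (s12→-4) = -4
  target = base 0xd00a + off 0x04 + 2 + imm -4 = 0xd00c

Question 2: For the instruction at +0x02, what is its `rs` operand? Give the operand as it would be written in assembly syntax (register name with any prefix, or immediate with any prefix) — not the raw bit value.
$2

off 0x02: read dc 80 as big → 0xdc80
  op=0xdc80>>12=0xd ⇒ load (RR)
  [11:9] rd=6 = $6
  [8:6] rs=2 = $2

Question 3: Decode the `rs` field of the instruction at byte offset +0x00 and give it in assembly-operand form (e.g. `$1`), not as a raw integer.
$5

off 0x00: read 93 40 as big → 0x9340
  opcode bits[15:12]=0x9: bor/RR
  rd@[11:9]=0x1 ⇒ $1
  rs@[8:6]=0x5 ⇒ $5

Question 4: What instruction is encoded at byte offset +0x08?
off 0x08: read 50 00 as big → 0x5000
  opcode bits[15:12]=0x5: nop/N

nop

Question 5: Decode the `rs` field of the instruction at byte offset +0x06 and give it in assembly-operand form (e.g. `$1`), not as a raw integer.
$3

@+06  big-endian(6a c0) = 0x6ac0
  top 4b → 0x6 → and [RR]
  rd@[11:9]=0x5 ⇒ $5
  rs@[8:6]=0x3 ⇒ $3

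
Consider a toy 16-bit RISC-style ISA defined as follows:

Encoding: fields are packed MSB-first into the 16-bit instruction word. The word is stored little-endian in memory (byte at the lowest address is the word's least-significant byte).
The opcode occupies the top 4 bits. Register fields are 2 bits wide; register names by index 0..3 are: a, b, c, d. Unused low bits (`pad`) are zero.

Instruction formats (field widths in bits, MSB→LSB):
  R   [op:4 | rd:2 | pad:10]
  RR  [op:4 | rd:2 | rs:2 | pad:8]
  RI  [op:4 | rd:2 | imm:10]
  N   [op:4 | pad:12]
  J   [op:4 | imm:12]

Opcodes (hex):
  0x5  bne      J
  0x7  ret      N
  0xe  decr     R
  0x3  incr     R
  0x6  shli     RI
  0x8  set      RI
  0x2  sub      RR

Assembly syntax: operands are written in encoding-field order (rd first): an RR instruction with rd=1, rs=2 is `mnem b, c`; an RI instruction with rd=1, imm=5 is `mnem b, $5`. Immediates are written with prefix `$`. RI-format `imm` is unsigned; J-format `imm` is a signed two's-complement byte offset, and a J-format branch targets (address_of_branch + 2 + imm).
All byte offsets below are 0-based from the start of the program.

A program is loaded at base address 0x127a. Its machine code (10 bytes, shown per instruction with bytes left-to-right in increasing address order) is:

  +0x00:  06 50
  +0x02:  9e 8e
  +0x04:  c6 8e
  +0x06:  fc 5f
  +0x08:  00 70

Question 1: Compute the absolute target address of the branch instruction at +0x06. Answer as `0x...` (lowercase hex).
0x127e

@+06  little-endian(fc 5f) = 0x5ffc
  op=0x5ffc>>12=0x5 ⇒ bne (J)
  imm@[11:0]=0xffc (s12→-4) ⇒ $-4
  target = base 0x127a + off 0x06 + 2 + imm -4 = 0x127e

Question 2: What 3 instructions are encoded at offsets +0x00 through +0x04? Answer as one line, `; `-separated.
[00] 06 50 → 0x5006
  opcode bits[15:12]=0x5: bne/J
  imm@[11:0]=0x6 ⇒ $6
[02] 9e 8e → 0x8e9e
  opcode bits[15:12]=0x8: set/RI
  rd@[11:10]=0x3 ⇒ d
  imm@[9:0]=0x29e ⇒ $670
[04] c6 8e → 0x8ec6
  opcode bits[15:12]=0x8: set/RI
  rd@[11:10]=0x3 ⇒ d
  imm@[9:0]=0x2c6 ⇒ $710

bne $6; set d, $670; set d, $710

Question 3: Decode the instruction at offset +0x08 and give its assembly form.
+0x08: 00 70 ⇒ word 0x7000 (little)
  top 4b → 0x7 → ret [N]

ret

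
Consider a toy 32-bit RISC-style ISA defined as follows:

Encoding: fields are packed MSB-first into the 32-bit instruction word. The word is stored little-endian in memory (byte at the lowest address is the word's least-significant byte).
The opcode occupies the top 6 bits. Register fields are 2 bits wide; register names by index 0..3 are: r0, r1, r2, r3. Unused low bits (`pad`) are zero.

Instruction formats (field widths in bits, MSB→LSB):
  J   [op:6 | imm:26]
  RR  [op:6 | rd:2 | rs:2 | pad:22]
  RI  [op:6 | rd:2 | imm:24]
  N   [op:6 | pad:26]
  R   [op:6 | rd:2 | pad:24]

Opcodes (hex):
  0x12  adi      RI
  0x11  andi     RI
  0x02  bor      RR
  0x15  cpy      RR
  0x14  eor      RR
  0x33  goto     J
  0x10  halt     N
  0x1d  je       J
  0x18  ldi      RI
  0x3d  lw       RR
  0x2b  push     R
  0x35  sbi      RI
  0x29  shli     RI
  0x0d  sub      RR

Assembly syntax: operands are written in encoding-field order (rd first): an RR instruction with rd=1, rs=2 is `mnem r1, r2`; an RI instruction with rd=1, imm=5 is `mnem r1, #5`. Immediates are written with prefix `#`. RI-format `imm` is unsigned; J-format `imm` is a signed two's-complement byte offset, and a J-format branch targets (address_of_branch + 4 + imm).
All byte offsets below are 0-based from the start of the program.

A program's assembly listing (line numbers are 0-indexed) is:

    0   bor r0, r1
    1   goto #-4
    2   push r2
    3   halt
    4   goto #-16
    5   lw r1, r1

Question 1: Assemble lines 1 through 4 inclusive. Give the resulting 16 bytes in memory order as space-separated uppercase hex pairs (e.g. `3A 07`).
FC FF FF CF 00 00 00 AE 00 00 00 40 F0 FF FF CF

line 1 (goto): pack op=0x33:6|imm=-4:26 = 0xcffffffc; little→ fc ff ff cf
line 2 (push): pack op=0x2b:6|rd=2:2|pad=0:24 = 0xae000000; little→ 00 00 00 ae
line 3 (halt): pack op=0x10:6|pad=0:26 = 0x40000000; little→ 00 00 00 40
line 4 (goto): pack op=0x33:6|imm=-16:26 = 0xcffffff0; little→ f0 ff ff cf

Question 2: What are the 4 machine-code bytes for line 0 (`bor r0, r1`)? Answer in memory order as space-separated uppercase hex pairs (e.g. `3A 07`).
00 00 40 08

L0: bor op=0x2:6|rd=0:2|rs=1:2|pad=0:22 ⇒ 0x08400000 ⇒ little 00 00 40 08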